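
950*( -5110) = -4854500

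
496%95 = 21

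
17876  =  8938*2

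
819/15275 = 63/1175  =  0.05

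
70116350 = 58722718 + 11393632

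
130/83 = 130/83  =  1.57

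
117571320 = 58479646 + 59091674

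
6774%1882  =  1128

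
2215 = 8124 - 5909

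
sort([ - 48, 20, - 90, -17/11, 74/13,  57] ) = [ - 90,-48, - 17/11,  74/13,20, 57] 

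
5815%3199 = 2616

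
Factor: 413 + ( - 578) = - 165 = - 3^1*5^1*11^1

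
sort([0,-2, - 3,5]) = [ - 3, - 2,0,5 ] 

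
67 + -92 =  - 25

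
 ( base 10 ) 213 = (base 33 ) 6f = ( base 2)11010101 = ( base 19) B4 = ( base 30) 73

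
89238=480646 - 391408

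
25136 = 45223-20087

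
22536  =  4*5634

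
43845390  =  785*55854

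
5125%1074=829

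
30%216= 30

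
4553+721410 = 725963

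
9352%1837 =167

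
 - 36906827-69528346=  -  106435173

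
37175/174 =213 + 113/174 = 213.65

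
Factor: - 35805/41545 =-1023/1187 = - 3^1*11^1*31^1*1187^( - 1 ) 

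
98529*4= 394116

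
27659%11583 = 4493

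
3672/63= 408/7 = 58.29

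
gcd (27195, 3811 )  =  37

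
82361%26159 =3884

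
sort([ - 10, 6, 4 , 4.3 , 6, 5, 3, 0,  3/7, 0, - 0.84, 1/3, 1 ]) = [ - 10, - 0.84,0 , 0, 1/3,3/7 , 1, 3 , 4,4.3, 5,6, 6] 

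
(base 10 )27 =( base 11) 25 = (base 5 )102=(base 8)33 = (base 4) 123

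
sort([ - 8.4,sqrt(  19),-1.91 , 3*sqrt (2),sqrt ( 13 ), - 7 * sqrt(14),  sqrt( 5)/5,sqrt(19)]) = [ - 7* sqrt( 14 ), - 8.4 , - 1.91,sqrt( 5)/5,  sqrt(13),3*sqrt(2),sqrt(19),  sqrt( 19)]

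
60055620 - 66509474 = - 6453854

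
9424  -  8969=455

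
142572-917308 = -774736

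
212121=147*1443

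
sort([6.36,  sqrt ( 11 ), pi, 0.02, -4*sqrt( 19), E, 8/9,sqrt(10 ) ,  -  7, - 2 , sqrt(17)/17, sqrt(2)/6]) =[ -4 * sqrt(19), - 7, - 2,0.02,  sqrt(2)/6, sqrt(17 ) /17,8/9, E , pi, sqrt(10),sqrt(11), 6.36]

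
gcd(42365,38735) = 5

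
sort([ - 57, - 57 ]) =[ - 57,  -  57]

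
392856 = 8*49107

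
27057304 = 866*31244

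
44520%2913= 825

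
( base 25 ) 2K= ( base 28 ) 2e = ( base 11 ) 64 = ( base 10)70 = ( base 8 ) 106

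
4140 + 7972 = 12112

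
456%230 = 226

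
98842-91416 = 7426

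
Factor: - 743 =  - 743^1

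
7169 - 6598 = 571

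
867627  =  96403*9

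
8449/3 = 2816 + 1/3 = 2816.33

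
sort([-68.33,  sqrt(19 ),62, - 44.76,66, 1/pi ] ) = [  -  68.33, - 44.76, 1/pi, sqrt(19 ), 62, 66]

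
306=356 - 50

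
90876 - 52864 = 38012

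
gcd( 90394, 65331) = 1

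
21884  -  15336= 6548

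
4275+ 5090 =9365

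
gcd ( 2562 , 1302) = 42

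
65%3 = 2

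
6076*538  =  3268888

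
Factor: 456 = 2^3*3^1 * 19^1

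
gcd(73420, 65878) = 2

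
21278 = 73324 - 52046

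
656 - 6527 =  - 5871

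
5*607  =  3035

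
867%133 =69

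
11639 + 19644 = 31283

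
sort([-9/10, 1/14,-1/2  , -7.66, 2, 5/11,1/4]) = [ - 7.66 , - 9/10 , - 1/2,1/14, 1/4,5/11, 2] 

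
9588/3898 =4794/1949 = 2.46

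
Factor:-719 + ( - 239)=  - 958 =- 2^1*479^1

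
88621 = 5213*17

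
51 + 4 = 55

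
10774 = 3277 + 7497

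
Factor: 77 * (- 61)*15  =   - 70455  =  - 3^1*5^1*7^1*11^1*61^1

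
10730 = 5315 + 5415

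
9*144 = 1296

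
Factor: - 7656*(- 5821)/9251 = 139704/29 = 2^3*3^1*29^( - 1)*5821^1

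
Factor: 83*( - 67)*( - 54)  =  300294 = 2^1*3^3*67^1*83^1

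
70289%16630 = 3769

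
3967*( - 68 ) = - 269756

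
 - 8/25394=-4/12697 = -0.00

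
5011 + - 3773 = 1238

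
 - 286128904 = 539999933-826128837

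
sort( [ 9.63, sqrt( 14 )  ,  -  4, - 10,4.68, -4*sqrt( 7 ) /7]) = [ - 10, - 4, - 4*sqrt( 7 )/7, sqrt(14),4.68, 9.63]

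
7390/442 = 3695/221 = 16.72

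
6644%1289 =199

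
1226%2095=1226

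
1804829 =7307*247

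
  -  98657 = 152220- 250877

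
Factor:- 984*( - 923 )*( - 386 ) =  - 350577552 = - 2^4* 3^1 *13^1*41^1*71^1*193^1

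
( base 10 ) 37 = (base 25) 1c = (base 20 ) 1H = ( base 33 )14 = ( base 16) 25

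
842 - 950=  - 108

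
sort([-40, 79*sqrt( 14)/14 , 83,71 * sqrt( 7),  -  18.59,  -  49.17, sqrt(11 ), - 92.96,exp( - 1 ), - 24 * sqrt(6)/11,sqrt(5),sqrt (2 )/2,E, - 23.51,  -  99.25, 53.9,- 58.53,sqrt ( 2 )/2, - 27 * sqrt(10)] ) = [ - 99.25,-92.96, - 27*sqrt( 10 ), - 58.53, - 49.17, - 40,-23.51,-18.59, - 24 * sqrt(6 ) /11,exp( - 1 ),sqrt( 2 )/2 , sqrt( 2) /2, sqrt(5 ),E, sqrt(11 ), 79*sqrt( 14 )/14,53.9,83, 71*sqrt (7 )]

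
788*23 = 18124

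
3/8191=3/8191 =0.00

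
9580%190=80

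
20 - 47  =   - 27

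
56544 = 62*912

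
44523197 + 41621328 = 86144525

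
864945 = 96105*9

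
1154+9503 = 10657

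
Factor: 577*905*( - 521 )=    - 272058385= - 5^1*181^1*521^1 * 577^1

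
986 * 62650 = 61772900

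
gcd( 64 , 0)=64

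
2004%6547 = 2004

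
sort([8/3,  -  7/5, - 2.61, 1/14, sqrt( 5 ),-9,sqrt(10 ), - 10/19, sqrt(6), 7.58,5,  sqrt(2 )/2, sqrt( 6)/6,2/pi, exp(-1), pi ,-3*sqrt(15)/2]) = [ - 9, - 3*sqrt(15)/2,-2.61,- 7/5, - 10/19, 1/14,exp( - 1), sqrt(6 )/6, 2/pi,sqrt( 2)/2, sqrt(5 ), sqrt(6), 8/3, pi,sqrt(10 ), 5, 7.58] 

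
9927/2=9927/2 = 4963.50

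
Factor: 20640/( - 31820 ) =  - 24/37 = - 2^3*3^1 * 37^( - 1)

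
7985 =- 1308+9293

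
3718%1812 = 94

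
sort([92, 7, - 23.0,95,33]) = [ - 23.0,7, 33,92, 95 ] 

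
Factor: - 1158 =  - 2^1*3^1 * 193^1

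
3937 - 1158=2779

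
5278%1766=1746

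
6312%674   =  246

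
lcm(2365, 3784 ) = 18920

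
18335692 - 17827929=507763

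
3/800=3/800 = 0.00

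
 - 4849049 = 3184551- 8033600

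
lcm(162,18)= 162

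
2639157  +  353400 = 2992557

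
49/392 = 1/8 = 0.12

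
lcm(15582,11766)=576534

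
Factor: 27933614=2^1 * 13966807^1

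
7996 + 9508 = 17504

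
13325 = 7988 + 5337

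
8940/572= 2235/143  =  15.63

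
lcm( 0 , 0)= 0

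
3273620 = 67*48860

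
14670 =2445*6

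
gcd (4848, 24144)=48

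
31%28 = 3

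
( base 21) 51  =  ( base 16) 6a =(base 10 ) 106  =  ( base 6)254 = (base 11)97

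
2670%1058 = 554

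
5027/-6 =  - 5027/6 = - 837.83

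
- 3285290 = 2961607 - 6246897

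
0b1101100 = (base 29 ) 3l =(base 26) 44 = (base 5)413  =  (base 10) 108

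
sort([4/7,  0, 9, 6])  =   [ 0 , 4/7,6,9 ] 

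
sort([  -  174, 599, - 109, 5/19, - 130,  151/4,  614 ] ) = [ - 174, - 130,  -  109 , 5/19, 151/4  ,  599,  614 ]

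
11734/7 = 1676 + 2/7= 1676.29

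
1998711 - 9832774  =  -7834063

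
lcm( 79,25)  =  1975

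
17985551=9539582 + 8445969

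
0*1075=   0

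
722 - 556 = 166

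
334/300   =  167/150 =1.11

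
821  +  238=1059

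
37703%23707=13996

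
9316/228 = 40 + 49/57 = 40.86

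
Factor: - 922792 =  - 2^3*13^1 * 19^1*467^1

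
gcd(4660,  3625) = 5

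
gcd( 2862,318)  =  318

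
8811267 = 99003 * 89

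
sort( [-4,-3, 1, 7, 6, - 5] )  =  [ - 5 ,-4, - 3, 1,6, 7 ]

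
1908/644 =2+155/161 = 2.96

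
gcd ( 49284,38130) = 6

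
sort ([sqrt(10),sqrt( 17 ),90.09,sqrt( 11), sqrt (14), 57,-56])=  [ - 56,sqrt(10), sqrt(11),  sqrt( 14), sqrt(17 ),57, 90.09 ]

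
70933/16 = 70933/16 = 4433.31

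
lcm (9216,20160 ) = 322560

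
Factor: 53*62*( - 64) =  - 210304  =  - 2^7*31^1*53^1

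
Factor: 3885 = 3^1*5^1*7^1 * 37^1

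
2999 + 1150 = 4149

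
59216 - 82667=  - 23451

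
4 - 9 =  - 5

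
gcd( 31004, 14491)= 337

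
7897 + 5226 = 13123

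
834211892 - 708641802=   125570090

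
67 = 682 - 615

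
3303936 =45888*72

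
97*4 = 388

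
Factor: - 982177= - 7^1*193^1 * 727^1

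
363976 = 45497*8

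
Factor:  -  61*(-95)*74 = 428830= 2^1*5^1*19^1 *37^1*61^1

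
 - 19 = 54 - 73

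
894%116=82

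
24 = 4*6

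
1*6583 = 6583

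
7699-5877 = 1822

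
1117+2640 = 3757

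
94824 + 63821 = 158645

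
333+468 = 801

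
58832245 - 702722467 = -643890222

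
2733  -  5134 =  - 2401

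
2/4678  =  1/2339 = 0.00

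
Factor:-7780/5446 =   -  2^1*5^1*7^ (-1) = -  10/7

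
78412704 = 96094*816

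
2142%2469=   2142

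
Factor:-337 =  -  337^1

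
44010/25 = 8802/5  =  1760.40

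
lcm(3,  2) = 6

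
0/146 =0 = 0.00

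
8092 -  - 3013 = 11105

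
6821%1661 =177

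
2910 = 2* 1455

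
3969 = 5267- 1298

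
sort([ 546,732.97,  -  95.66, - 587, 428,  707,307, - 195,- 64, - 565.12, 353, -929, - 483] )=[ - 929,-587, - 565.12, - 483, - 195,- 95.66,-64,307, 353,428, 546, 707, 732.97]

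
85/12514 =85/12514 =0.01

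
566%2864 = 566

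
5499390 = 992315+4507075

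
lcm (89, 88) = 7832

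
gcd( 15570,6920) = 1730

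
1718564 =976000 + 742564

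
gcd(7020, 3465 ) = 45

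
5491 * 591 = 3245181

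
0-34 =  - 34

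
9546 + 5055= 14601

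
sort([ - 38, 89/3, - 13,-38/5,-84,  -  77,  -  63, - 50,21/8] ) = [  -  84,-77,-63 ,-50,-38, - 13,  -  38/5,21/8, 89/3 ] 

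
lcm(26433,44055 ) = 132165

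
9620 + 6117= 15737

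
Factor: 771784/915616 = 2^( - 2)*31^ ( - 1 )*41^1*71^( - 1)*181^1 = 7421/8804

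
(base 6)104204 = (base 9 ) 12854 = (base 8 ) 21014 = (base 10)8716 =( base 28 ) B38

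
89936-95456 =-5520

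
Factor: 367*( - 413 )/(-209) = 7^1*11^( - 1)*19^( - 1)*59^1*  367^1 = 151571/209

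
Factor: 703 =19^1*37^1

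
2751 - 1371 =1380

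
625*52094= 32558750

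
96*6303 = 605088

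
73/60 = 1+13/60 = 1.22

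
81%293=81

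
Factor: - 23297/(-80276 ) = 2^( - 2)*7^( -1 )*47^( - 1)*61^( - 1 )*23297^1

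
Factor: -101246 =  - 2^1*23^1*31^1*71^1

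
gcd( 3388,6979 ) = 7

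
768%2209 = 768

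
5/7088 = 5/7088  =  0.00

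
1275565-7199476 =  - 5923911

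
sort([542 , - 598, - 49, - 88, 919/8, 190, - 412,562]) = [-598, - 412,-88 , - 49, 919/8,190, 542,562] 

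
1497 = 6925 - 5428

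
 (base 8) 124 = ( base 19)48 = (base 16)54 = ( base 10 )84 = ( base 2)1010100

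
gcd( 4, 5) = 1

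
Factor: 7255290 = 2^1*3^1*5^1  *  7^1 * 34549^1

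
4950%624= 582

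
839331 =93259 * 9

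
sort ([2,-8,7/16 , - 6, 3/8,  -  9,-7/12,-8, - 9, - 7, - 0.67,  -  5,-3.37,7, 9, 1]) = [-9,-9,-8,-8, - 7, - 6, - 5, - 3.37,-0.67, - 7/12,3/8, 7/16,1,2, 7, 9]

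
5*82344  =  411720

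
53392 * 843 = 45009456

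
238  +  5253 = 5491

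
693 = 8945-8252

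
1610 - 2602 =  -992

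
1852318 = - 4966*(-373)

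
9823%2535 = 2218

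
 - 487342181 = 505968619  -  993310800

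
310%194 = 116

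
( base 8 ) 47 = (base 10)39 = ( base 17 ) 25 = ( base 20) 1J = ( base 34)15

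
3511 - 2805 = 706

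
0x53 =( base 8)123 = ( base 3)10002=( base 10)83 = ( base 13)65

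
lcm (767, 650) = 38350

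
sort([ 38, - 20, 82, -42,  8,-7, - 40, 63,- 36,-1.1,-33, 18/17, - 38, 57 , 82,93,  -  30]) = [- 42, - 40,-38,  -  36, - 33, - 30, - 20 , - 7, - 1.1, 18/17 , 8, 38, 57, 63, 82, 82,93]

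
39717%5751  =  5211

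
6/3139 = 6/3139 = 0.00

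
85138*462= 39333756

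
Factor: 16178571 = 3^2*241^1 * 7459^1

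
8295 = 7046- - 1249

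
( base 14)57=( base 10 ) 77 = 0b1001101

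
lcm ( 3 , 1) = 3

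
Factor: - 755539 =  - 755539^1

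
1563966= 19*82314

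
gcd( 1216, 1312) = 32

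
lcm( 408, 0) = 0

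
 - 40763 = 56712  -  97475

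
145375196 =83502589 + 61872607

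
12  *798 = 9576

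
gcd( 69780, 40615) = 5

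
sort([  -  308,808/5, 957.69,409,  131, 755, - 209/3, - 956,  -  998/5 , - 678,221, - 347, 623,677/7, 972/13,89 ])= [-956,  -  678, - 347 ,- 308, - 998/5 , - 209/3,  972/13,89,677/7,131,808/5, 221,409, 623, 755,957.69 ]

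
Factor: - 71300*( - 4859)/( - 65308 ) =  - 5^2*23^1*29^( - 1) * 31^1*43^1*113^1*563^ (  -  1 )  =  -86611675/16327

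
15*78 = 1170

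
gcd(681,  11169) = 3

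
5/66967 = 5/66967 = 0.00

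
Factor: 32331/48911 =3^1*13^1*59^( - 1 ) = 39/59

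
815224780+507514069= 1322738849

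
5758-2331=3427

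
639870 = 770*831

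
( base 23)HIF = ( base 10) 9422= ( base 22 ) ja6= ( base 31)9ot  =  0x24ce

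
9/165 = 3/55 = 0.05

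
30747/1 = 30747  =  30747.00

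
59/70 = 59/70= 0.84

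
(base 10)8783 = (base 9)13038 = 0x224f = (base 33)825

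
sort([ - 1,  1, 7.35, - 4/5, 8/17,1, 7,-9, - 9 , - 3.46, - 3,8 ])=[ - 9, - 9, - 3.46,-3, - 1,-4/5, 8/17, 1, 1, 7, 7.35, 8 ] 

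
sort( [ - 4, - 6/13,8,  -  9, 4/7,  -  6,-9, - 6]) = [ - 9, - 9,-6, -6, - 4, - 6/13, 4/7,8]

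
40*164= 6560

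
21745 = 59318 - 37573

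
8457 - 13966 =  - 5509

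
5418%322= 266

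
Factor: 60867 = 3^2*6763^1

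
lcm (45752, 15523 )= 869288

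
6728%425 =353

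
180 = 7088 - 6908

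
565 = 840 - 275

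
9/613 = 9/613 = 0.01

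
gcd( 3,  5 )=1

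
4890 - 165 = 4725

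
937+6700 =7637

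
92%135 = 92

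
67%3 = 1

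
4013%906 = 389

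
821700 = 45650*18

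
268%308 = 268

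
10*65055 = 650550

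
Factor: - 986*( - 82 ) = 80852 = 2^2 * 17^1 * 29^1*41^1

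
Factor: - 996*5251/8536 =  - 2^(  -  1 ) * 3^1*11^( - 1)*59^1*83^1 * 89^1*97^(-1 ) = - 1307499/2134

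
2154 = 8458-6304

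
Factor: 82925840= 2^4*5^1*61^1*16993^1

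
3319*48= 159312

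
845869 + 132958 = 978827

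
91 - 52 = 39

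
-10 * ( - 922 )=9220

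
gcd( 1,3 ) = 1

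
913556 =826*1106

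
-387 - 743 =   -  1130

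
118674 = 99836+18838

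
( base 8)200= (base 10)128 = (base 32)40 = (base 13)9B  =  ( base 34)3q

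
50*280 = 14000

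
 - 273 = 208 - 481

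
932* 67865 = 63250180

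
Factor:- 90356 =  - 2^2*7^2*461^1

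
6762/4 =1690 + 1/2 =1690.50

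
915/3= 305 = 305.00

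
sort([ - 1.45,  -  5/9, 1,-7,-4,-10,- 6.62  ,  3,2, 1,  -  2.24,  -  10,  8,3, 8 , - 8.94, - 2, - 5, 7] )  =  [ - 10, - 10, - 8.94,  -  7,-6.62,-5 ,- 4,-2.24, - 2, -1.45, - 5/9,1,1,2,3,3, 7 , 8, 8 ] 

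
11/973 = 11/973 = 0.01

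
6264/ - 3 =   -  2088 + 0/1 = -2088.00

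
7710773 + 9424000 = 17134773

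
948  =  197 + 751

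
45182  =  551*82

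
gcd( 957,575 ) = 1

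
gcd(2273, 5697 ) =1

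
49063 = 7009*7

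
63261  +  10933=74194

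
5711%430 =121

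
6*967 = 5802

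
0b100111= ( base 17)25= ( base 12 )33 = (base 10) 39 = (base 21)1i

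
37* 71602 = 2649274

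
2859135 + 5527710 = 8386845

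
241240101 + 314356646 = 555596747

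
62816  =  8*7852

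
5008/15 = 5008/15 =333.87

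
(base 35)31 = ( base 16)6A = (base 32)3A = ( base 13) 82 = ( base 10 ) 106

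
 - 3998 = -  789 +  - 3209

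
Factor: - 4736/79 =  - 2^7*37^1*79^( - 1)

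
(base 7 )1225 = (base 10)460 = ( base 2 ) 111001100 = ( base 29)fp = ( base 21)10j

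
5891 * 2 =11782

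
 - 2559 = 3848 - 6407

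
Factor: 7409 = 31^1 * 239^1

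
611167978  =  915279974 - 304111996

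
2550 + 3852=6402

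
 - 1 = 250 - 251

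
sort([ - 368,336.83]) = [-368,336.83]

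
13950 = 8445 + 5505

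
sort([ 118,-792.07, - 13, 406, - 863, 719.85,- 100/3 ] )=[ -863, - 792.07,-100/3, - 13,118  ,  406,719.85 ] 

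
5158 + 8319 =13477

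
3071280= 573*5360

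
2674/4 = 668 + 1/2 = 668.50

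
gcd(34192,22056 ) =8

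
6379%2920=539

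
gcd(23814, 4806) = 54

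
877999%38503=30933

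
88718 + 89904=178622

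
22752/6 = 3792 = 3792.00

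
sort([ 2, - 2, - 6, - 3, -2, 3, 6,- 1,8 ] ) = [ - 6, - 3, - 2, - 2,-1, 2, 3, 6 , 8]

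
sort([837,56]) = [ 56, 837 ] 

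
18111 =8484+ 9627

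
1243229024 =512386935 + 730842089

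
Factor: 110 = 2^1 *5^1*11^1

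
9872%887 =115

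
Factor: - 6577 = - 6577^1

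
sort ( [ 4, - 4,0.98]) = [ -4, 0.98, 4 ] 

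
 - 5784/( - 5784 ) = 1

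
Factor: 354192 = 2^4*3^1*47^1 *157^1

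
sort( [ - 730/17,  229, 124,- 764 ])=[ - 764, - 730/17, 124, 229]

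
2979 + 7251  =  10230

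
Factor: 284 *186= 52824 = 2^3 * 3^1 * 31^1*71^1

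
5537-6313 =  - 776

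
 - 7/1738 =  - 1  +  1731/1738  =  - 0.00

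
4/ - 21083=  - 4/21083 = - 0.00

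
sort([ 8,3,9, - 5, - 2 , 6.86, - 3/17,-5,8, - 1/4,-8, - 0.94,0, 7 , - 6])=[ - 8, - 6, - 5,-5, - 2, - 0.94, - 1/4  , - 3/17, 0 , 3,  6.86, 7, 8,8, 9 ]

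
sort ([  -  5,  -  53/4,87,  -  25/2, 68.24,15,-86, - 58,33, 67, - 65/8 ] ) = [ - 86, - 58,- 53/4,  -  25/2, - 65/8, - 5,15,33,67,68.24 , 87]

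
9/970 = 9/970  =  0.01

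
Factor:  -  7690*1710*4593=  - 60397490700 = - 2^2*3^3*5^2*19^1*769^1*1531^1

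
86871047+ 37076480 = 123947527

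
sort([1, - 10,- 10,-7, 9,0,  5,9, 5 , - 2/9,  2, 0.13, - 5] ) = [  -  10,  -  10,-7 , - 5,- 2/9, 0, 0.13, 1,2,5 , 5,9,9]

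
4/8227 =4/8227 = 0.00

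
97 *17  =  1649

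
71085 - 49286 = 21799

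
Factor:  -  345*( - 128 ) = 44160 = 2^7*3^1 *5^1*23^1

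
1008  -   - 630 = 1638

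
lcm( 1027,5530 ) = 71890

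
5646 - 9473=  - 3827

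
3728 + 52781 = 56509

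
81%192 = 81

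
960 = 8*120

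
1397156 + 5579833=6976989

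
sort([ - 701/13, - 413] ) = [-413 ,- 701/13 ]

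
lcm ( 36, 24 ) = 72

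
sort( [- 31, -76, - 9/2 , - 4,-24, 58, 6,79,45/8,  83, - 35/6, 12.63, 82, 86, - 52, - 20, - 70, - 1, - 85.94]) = [ - 85.94, - 76,-70,  -  52, - 31,-24,  -  20, - 35/6, -9/2,-4, - 1 , 45/8,  6,12.63,  58, 79,82,83, 86 ]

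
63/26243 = 9/3749 = 0.00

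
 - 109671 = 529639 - 639310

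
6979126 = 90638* 77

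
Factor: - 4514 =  -2^1*  37^1*61^1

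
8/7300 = 2/1825 = 0.00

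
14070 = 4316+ 9754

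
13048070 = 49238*265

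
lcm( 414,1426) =12834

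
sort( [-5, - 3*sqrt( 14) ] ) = [ - 3*sqrt( 14 ), - 5]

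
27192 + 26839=54031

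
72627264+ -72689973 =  - 62709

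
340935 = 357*955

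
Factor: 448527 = 3^1*307^1*487^1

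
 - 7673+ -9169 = -16842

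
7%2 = 1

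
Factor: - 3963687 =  -3^1*7^1*13^1*14519^1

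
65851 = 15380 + 50471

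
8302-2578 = 5724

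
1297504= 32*40547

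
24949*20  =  498980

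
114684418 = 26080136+88604282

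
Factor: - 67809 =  - 3^1 * 7^1*3229^1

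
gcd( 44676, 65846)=146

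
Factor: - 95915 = -5^1*19183^1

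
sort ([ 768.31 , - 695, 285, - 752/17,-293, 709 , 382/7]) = [-695, - 293, - 752/17 , 382/7,285, 709, 768.31] 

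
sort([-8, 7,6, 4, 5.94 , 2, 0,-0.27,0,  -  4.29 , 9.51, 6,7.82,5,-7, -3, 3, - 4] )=[  -  8,-7, - 4.29, - 4,-3, - 0.27,  0,0 , 2, 3, 4,5, 5.94, 6,  6,7, 7.82, 9.51 ]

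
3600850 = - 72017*( -50) 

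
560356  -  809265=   -  248909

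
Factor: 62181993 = 3^1* 109^1*190159^1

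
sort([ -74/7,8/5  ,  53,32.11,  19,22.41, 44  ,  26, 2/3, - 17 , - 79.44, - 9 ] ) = [ - 79.44, - 17,- 74/7,-9,2/3, 8/5, 19,  22.41, 26,32.11,44, 53]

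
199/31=199/31= 6.42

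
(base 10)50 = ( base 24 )22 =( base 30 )1k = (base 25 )20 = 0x32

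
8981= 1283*7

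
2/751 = 2/751=   0.00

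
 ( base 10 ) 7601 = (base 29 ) 913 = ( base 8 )16661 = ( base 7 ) 31106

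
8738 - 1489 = 7249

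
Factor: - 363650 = -2^1*5^2*7^1*1039^1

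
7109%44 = 25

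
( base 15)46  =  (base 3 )2110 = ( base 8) 102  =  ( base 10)66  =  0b1000010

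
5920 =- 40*( - 148) 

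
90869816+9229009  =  100098825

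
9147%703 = 8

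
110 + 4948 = 5058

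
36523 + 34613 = 71136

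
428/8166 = 214/4083=0.05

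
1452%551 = 350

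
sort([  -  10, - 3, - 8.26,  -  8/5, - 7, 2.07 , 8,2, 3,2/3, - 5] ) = [-10, - 8.26 , - 7,  -  5, - 3,- 8/5,2/3 , 2, 2.07,3,8] 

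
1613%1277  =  336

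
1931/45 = 1931/45 = 42.91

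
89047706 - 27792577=61255129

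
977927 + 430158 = 1408085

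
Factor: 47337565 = 5^1*11^1*23^2 * 1627^1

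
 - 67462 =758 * ( - 89) 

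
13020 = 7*1860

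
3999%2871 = 1128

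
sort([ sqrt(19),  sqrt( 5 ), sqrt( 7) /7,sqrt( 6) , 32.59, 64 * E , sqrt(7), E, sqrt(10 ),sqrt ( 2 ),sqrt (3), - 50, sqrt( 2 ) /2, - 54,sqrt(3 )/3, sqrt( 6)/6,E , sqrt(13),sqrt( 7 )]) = [ - 54, - 50, sqrt( 7 )/7,sqrt( 6 )/6 , sqrt( 3) /3,sqrt(2) /2, sqrt( 2 ) , sqrt( 3 ),  sqrt(5 ),sqrt (6 ), sqrt(7) , sqrt( 7), E , E , sqrt(10 ),sqrt( 13), sqrt( 19 ), 32.59 , 64*E ] 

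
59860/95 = 630 + 2/19 = 630.11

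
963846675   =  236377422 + 727469253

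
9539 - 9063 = 476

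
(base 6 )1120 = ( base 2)100001000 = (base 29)93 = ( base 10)264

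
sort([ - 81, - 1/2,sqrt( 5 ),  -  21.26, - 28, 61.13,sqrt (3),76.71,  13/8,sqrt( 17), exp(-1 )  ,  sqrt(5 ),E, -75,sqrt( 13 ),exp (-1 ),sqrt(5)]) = [ - 81, - 75,-28, - 21.26,-1/2,  exp(-1), exp(-1 ), 13/8,sqrt(3),sqrt( 5 ), sqrt(5),sqrt(5 ),E,sqrt(13),sqrt ( 17), 61.13,76.71]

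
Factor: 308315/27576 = 805/72 = 2^( - 3)*3^( - 2 ) * 5^1* 7^1*23^1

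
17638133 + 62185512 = 79823645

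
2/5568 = 1/2784 = 0.00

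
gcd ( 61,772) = 1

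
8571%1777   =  1463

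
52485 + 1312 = 53797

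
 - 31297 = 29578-60875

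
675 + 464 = 1139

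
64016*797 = 51020752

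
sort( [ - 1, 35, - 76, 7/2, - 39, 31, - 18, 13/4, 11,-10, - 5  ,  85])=[ - 76,- 39, - 18,  -  10,-5, - 1, 13/4,7/2 , 11, 31 , 35, 85 ] 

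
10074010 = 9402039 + 671971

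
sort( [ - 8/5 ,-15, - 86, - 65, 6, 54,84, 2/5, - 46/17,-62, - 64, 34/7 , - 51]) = [ - 86, - 65, - 64,  -  62, - 51, - 15, - 46/17,-8/5, 2/5, 34/7,6, 54, 84] 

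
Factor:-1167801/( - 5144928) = 2^( - 5)*29^1*31^1*433^1 * 53593^( - 1) = 389267/1714976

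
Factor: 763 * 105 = 3^1 * 5^1* 7^2*109^1 = 80115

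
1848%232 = 224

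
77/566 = 77/566 = 0.14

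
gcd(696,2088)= 696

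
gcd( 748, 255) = 17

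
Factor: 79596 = 2^2*3^3*11^1*67^1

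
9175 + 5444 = 14619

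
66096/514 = 33048/257 = 128.59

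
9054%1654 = 784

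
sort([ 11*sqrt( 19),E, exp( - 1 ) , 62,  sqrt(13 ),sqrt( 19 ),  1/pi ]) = [1/pi,exp( - 1 ),  E, sqrt ( 13) , sqrt( 19 ), 11*sqrt(19), 62] 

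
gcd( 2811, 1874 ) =937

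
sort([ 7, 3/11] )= [3/11, 7 ]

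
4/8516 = 1/2129 = 0.00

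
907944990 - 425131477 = 482813513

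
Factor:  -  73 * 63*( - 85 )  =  390915  =  3^2*5^1*7^1 * 17^1 * 73^1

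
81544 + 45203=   126747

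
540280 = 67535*8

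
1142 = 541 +601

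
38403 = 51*753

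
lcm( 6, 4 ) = 12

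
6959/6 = 1159 + 5/6  =  1159.83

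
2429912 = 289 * 8408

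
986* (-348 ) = -343128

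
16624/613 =27 + 73/613 = 27.12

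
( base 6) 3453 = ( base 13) 4B6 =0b1100111001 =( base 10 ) 825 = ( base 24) 1A9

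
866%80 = 66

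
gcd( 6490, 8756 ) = 22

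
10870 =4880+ 5990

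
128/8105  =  128/8105 = 0.02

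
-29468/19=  - 29468/19 =-1550.95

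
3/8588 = 3/8588 = 0.00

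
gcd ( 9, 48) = 3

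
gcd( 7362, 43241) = 1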